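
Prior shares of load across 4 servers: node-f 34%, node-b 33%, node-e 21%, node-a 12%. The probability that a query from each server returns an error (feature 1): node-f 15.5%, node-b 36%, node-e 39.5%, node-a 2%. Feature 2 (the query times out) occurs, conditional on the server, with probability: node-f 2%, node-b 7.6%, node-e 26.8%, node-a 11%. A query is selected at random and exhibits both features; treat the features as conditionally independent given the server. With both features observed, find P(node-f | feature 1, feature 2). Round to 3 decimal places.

Prior × likelihood for each hypothesis:
  node-f: 0.34 × 0.155 × 0.02 = 0.001054
  node-b: 0.33 × 0.36 × 0.076 = 0.0090288
  node-e: 0.21 × 0.395 × 0.268 = 0.0222306
  node-a: 0.12 × 0.02 × 0.11 = 0.000264
Sum = 0.0325774.
P(node-f | evidence) = 0.001054 / 0.0325774 ≈ 0.032.

0.032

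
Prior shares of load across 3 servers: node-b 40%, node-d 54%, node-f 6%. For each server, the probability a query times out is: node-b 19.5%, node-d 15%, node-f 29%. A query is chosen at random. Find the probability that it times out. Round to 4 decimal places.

0.1764

Compute prior × likelihood for every hypothesis:
  node-b: 0.4 × 0.195 = 0.078
  node-d: 0.54 × 0.15 = 0.081
  node-f: 0.06 × 0.29 = 0.0174
P(timeout) = 0.078 + 0.081 + 0.0174 = 0.1764 → 0.1764.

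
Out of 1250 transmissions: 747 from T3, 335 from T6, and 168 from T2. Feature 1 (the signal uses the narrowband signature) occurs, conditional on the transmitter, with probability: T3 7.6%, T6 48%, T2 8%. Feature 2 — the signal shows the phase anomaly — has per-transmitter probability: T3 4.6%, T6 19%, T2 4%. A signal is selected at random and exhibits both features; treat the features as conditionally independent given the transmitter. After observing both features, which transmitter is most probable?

T6

By Bayes' rule, posterior ∝ prior × likelihood:
  T3: 0.5976 × 0.076 × 0.046 = 0.0020892096
  T6: 0.268 × 0.48 × 0.19 = 0.0244416
  T2: 0.1344 × 0.08 × 0.04 = 0.00043008
Normalizing constant = 0.0269608896.
Largest term belongs to T6, so T6 is most probable.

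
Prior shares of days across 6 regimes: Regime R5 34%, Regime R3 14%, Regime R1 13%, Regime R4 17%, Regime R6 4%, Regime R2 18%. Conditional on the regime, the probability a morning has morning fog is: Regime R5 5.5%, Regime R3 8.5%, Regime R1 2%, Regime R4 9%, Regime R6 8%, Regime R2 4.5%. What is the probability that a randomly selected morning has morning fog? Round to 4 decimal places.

0.0598

By Bayes' rule, posterior ∝ prior × likelihood:
  Regime R5: 0.34 × 0.055 = 0.0187
  Regime R3: 0.14 × 0.085 = 0.0119
  Regime R1: 0.13 × 0.02 = 0.0026
  Regime R4: 0.17 × 0.09 = 0.0153
  Regime R6: 0.04 × 0.08 = 0.0032
  Regime R2: 0.18 × 0.045 = 0.0081
P(fog) = 0.0187 + 0.0119 + 0.0026 + 0.0153 + 0.0032 + 0.0081 = 0.0598 → 0.0598.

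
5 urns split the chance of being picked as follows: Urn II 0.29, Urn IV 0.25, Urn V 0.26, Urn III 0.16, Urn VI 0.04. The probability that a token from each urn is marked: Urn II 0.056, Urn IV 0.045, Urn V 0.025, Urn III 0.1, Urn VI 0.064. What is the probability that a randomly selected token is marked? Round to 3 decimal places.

0.053

By Bayes' rule, posterior ∝ prior × likelihood:
  Urn II: 0.29 × 0.056 = 0.01624
  Urn IV: 0.25 × 0.045 = 0.01125
  Urn V: 0.26 × 0.025 = 0.0065
  Urn III: 0.16 × 0.1 = 0.016
  Urn VI: 0.04 × 0.064 = 0.00256
P(marked) = 0.01624 + 0.01125 + 0.0065 + 0.016 + 0.00256 = 0.05255 → 0.053.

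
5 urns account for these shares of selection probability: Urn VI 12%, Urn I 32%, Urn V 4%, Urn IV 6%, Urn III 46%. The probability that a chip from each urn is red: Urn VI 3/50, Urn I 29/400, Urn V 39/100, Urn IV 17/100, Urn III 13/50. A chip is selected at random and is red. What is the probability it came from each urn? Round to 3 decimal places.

Urn VI 0.041, Urn I 0.132, Urn V 0.089, Urn IV 0.058, Urn III 0.680

Unnormalized posteriors (prior × likelihood):
  Urn VI: 0.12 × 0.06 = 0.0072
  Urn I: 0.32 × 0.0725 = 0.0232
  Urn V: 0.04 × 0.39 = 0.0156
  Urn IV: 0.06 × 0.17 = 0.0102
  Urn III: 0.46 × 0.26 = 0.1196
Sum = 0.1758.
P(Urn VI | red) = 0.0072/0.1758 ≈ 0.041
P(Urn I | red) = 0.0232/0.1758 ≈ 0.132
P(Urn V | red) = 0.0156/0.1758 ≈ 0.089
P(Urn IV | red) = 0.0102/0.1758 ≈ 0.058
P(Urn III | red) = 0.1196/0.1758 ≈ 0.680
(Check: 0.041+0.132+0.089+0.058+0.680 = 1.000.)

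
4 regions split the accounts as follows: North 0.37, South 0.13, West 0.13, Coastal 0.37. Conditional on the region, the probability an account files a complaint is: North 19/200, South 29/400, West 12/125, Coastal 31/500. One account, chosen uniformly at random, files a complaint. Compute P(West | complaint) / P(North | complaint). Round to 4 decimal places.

Prior × likelihood for each hypothesis:
  North: 0.37 × 0.095 = 0.03515
  South: 0.13 × 0.0725 = 0.009425
  West: 0.13 × 0.096 = 0.01248
  Coastal: 0.37 × 0.062 = 0.02294
Normalizing constant = 0.079995.
The ratio is 0.01248 / 0.03515 (the normalizer cancels) = 0.3550.

0.3550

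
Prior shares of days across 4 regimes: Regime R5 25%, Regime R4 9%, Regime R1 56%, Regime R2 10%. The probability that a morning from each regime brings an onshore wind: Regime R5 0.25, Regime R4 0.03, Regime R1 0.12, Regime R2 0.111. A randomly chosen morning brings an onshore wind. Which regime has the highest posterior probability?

Regime R1

Compute prior × likelihood for every hypothesis:
  Regime R5: 0.25 × 0.25 = 0.0625
  Regime R4: 0.09 × 0.03 = 0.0027
  Regime R1: 0.56 × 0.12 = 0.0672
  Regime R2: 0.1 × 0.111 = 0.0111
Normalizing constant = 0.1435.
Largest term belongs to Regime R1, so Regime R1 is most probable.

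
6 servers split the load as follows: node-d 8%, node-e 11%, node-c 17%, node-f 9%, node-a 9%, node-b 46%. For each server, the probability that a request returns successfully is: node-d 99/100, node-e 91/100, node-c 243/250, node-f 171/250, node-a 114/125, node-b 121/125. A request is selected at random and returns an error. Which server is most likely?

node-f

Taking complements, P(error | each) = node-d 0.01, node-e 0.09, node-c 0.028, node-f 0.316, node-a 0.088, node-b 0.032.
By Bayes' rule, posterior ∝ prior × likelihood:
  node-d: 0.08 × 0.01 = 0.0008
  node-e: 0.11 × 0.09 = 0.0099
  node-c: 0.17 × 0.028 = 0.00476
  node-f: 0.09 × 0.316 = 0.02844
  node-a: 0.09 × 0.088 = 0.00792
  node-b: 0.46 × 0.032 = 0.01472
Normalizing constant = 0.06654.
Largest term belongs to node-f, so node-f is most probable.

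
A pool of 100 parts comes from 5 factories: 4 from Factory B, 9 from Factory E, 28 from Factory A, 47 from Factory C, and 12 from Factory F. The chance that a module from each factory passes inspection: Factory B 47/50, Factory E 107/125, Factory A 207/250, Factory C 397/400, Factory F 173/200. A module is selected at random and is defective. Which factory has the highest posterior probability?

Factory A

Taking complements, P(defective | each) = Factory B 0.06, Factory E 0.144, Factory A 0.172, Factory C 0.0075, Factory F 0.135.
Unnormalized posteriors (prior × likelihood):
  Factory B: 0.04 × 0.06 = 0.0024
  Factory E: 0.09 × 0.144 = 0.01296
  Factory A: 0.28 × 0.172 = 0.04816
  Factory C: 0.47 × 0.0075 = 0.003525
  Factory F: 0.12 × 0.135 = 0.0162
Total = 0.083245.
Largest term belongs to Factory A, so Factory A is most probable.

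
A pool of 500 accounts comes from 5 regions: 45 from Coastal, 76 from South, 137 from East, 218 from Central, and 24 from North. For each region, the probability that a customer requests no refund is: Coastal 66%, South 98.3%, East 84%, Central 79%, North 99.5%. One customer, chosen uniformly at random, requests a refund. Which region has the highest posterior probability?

Central

Taking complements, P(refund | each) = Coastal 0.34, South 0.017, East 0.16, Central 0.21, North 0.005.
Compute prior × likelihood for every hypothesis:
  Coastal: 0.09 × 0.34 = 0.0306
  South: 0.152 × 0.017 = 0.002584
  East: 0.274 × 0.16 = 0.04384
  Central: 0.436 × 0.21 = 0.09156
  North: 0.048 × 0.005 = 0.00024
Total = 0.168824.
Largest term belongs to Central, so Central is most probable.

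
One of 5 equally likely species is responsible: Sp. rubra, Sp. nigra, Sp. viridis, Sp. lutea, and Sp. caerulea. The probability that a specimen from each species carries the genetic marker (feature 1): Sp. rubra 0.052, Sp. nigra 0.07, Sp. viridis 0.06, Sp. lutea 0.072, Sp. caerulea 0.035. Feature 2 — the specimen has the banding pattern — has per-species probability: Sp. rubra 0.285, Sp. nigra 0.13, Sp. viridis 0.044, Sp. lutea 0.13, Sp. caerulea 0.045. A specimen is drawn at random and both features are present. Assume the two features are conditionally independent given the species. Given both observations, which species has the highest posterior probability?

With a uniform prior (1/5 each), posterior ∝ likelihood:
  Sp. rubra: 0.052 × 0.285 = 0.01482
  Sp. nigra: 0.07 × 0.13 = 0.0091
  Sp. viridis: 0.06 × 0.044 = 0.00264
  Sp. lutea: 0.072 × 0.13 = 0.00936
  Sp. caerulea: 0.035 × 0.045 = 0.001575
Normalizing constant = 0.037495.
Largest term belongs to Sp. rubra, so Sp. rubra is most probable.

Sp. rubra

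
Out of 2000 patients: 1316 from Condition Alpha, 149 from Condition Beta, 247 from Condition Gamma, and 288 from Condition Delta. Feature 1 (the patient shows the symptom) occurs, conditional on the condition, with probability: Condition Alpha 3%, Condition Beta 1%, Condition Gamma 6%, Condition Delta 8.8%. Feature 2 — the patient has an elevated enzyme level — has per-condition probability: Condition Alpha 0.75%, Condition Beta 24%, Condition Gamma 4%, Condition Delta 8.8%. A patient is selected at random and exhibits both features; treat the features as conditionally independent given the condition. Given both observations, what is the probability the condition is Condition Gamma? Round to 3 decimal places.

0.171

Prior × likelihood for each hypothesis:
  Condition Alpha: 0.658 × 0.03 × 0.0075 = 0.00014805
  Condition Beta: 0.0745 × 0.01 × 0.24 = 0.0001788
  Condition Gamma: 0.1235 × 0.06 × 0.04 = 0.0002964
  Condition Delta: 0.144 × 0.088 × 0.088 = 0.001115136
Sum = 0.001738386.
P(Condition Gamma | evidence) = 0.0002964 / 0.001738386 ≈ 0.171.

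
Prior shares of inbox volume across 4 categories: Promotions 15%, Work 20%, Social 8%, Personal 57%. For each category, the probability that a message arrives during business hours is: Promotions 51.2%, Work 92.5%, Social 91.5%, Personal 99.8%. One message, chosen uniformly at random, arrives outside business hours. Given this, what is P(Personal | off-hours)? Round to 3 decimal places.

Taking complements, P(off-hours | each) = Promotions 0.488, Work 0.075, Social 0.085, Personal 0.002.
Unnormalized posteriors (prior × likelihood):
  Promotions: 0.15 × 0.488 = 0.0732
  Work: 0.2 × 0.075 = 0.015
  Social: 0.08 × 0.085 = 0.0068
  Personal: 0.57 × 0.002 = 0.00114
Total = 0.09614.
P(Personal | evidence) = 0.00114 / 0.09614 ≈ 0.012.

0.012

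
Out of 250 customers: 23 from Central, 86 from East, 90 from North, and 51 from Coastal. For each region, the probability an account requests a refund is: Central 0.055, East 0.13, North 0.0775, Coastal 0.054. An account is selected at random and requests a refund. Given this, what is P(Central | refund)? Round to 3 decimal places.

By Bayes' rule, posterior ∝ prior × likelihood:
  Central: 0.092 × 0.055 = 0.00506
  East: 0.344 × 0.13 = 0.04472
  North: 0.36 × 0.0775 = 0.0279
  Coastal: 0.204 × 0.054 = 0.011016
Normalizing constant = 0.088696.
P(Central | evidence) = 0.00506 / 0.088696 ≈ 0.057.

0.057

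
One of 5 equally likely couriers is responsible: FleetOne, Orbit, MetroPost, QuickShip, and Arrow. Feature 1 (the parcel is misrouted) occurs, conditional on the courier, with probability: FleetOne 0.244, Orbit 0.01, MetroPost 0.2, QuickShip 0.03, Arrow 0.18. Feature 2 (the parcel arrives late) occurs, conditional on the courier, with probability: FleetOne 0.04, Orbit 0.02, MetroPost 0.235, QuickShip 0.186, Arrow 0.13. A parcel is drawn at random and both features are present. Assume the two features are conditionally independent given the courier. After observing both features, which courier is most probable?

MetroPost

Since the prior is uniform, the posterior is proportional to the likelihood:
  FleetOne: 0.244 × 0.04 = 0.00976
  Orbit: 0.01 × 0.02 = 0.0002
  MetroPost: 0.2 × 0.235 = 0.047
  QuickShip: 0.03 × 0.186 = 0.00558
  Arrow: 0.18 × 0.13 = 0.0234
Sum = 0.08594.
Largest term belongs to MetroPost, so MetroPost is most probable.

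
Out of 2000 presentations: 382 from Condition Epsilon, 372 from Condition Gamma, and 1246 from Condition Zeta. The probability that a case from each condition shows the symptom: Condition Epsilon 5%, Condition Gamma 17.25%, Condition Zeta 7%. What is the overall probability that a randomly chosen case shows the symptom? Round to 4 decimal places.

0.0852

Prior × likelihood for each hypothesis:
  Condition Epsilon: 0.191 × 0.05 = 0.00955
  Condition Gamma: 0.186 × 0.1725 = 0.032085
  Condition Zeta: 0.623 × 0.07 = 0.04361
P(symptomatic) = 0.00955 + 0.032085 + 0.04361 = 0.085245 → 0.0852.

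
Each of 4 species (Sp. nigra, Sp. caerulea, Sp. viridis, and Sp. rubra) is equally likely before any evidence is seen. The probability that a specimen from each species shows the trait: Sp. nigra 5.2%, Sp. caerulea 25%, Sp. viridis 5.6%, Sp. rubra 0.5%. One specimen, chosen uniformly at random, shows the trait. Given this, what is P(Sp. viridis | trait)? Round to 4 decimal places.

Since the prior is uniform, the posterior is proportional to the likelihood:
  Sp. nigra: 0.052
  Sp. caerulea: 0.25
  Sp. viridis: 0.056
  Sp. rubra: 0.005
Normalizing constant = 0.363.
P(Sp. viridis | evidence) = 0.056 / 0.363 ≈ 0.1543.

0.1543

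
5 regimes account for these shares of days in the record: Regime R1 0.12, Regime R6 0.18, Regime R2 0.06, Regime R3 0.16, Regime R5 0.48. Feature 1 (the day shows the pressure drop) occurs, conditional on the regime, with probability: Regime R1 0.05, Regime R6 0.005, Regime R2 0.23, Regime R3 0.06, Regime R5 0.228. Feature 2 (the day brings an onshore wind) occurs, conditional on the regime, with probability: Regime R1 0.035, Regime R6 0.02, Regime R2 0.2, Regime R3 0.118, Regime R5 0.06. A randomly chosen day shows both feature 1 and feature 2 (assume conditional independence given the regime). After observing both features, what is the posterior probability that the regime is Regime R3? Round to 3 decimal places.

0.106

Compute prior × likelihood for every hypothesis:
  Regime R1: 0.12 × 0.05 × 0.035 = 0.00021
  Regime R6: 0.18 × 0.005 × 0.02 = 0.000018
  Regime R2: 0.06 × 0.23 × 0.2 = 0.00276
  Regime R3: 0.16 × 0.06 × 0.118 = 0.0011328
  Regime R5: 0.48 × 0.228 × 0.06 = 0.0065664
Total = 0.0106872.
P(Regime R3 | evidence) = 0.0011328 / 0.0106872 ≈ 0.106.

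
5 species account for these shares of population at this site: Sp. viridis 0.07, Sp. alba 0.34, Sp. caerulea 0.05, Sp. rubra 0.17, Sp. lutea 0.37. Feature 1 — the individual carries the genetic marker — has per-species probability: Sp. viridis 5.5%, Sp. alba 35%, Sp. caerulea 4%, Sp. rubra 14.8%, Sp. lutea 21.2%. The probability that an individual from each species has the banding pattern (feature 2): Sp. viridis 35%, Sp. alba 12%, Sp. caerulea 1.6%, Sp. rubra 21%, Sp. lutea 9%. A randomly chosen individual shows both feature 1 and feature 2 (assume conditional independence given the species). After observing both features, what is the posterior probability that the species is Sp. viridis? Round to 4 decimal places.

0.0481

Unnormalized posteriors (prior × likelihood):
  Sp. viridis: 0.07 × 0.055 × 0.35 = 0.0013475
  Sp. alba: 0.34 × 0.35 × 0.12 = 0.01428
  Sp. caerulea: 0.05 × 0.04 × 0.016 = 0.000032
  Sp. rubra: 0.17 × 0.148 × 0.21 = 0.0052836
  Sp. lutea: 0.37 × 0.212 × 0.09 = 0.0070596
Normalizing constant = 0.0280027.
P(Sp. viridis | evidence) = 0.0013475 / 0.0280027 ≈ 0.0481.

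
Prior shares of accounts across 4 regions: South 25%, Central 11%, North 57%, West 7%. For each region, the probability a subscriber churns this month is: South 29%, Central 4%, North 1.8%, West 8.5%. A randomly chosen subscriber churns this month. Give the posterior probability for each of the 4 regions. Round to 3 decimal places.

Compute prior × likelihood for every hypothesis:
  South: 0.25 × 0.29 = 0.0725
  Central: 0.11 × 0.04 = 0.0044
  North: 0.57 × 0.018 = 0.01026
  West: 0.07 × 0.085 = 0.00595
Normalizing constant = 0.09311.
P(South | churn) = 0.0725/0.09311 ≈ 0.779
P(Central | churn) = 0.0044/0.09311 ≈ 0.047
P(North | churn) = 0.01026/0.09311 ≈ 0.110
P(West | churn) = 0.00595/0.09311 ≈ 0.064
(Check: 0.779+0.047+0.110+0.064 = 1.000.)

South 0.779, Central 0.047, North 0.110, West 0.064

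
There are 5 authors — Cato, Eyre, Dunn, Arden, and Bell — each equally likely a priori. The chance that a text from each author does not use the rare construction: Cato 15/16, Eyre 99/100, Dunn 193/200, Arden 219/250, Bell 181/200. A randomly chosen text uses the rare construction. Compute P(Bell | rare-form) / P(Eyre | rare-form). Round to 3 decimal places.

9.500

Taking complements, P(rare-form | each) = Cato 0.0625, Eyre 0.01, Dunn 0.035, Arden 0.124, Bell 0.095.
Since the prior is uniform, the posterior is proportional to the likelihood:
  Cato: 0.0625
  Eyre: 0.01
  Dunn: 0.035
  Arden: 0.124
  Bell: 0.095
Sum = 0.3265.
The ratio is 0.095 / 0.01 (the normalizer cancels) = 9.500.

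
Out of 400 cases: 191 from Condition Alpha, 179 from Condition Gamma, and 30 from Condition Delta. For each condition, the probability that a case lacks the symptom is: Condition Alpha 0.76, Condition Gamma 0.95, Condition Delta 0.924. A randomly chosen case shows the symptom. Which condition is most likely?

Condition Alpha

Taking complements, P(symptomatic | each) = Condition Alpha 0.24, Condition Gamma 0.05, Condition Delta 0.076.
Unnormalized posteriors (prior × likelihood):
  Condition Alpha: 0.4775 × 0.24 = 0.1146
  Condition Gamma: 0.4475 × 0.05 = 0.022375
  Condition Delta: 0.075 × 0.076 = 0.0057
Sum = 0.142675.
Largest term belongs to Condition Alpha, so Condition Alpha is most probable.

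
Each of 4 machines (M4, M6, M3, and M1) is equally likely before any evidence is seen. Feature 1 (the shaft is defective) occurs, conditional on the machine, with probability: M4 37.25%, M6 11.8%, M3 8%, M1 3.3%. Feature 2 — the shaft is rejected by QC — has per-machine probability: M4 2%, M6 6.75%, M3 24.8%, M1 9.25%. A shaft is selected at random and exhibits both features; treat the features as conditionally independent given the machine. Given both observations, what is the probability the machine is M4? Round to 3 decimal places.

0.194

Since the prior is uniform, the posterior is proportional to the likelihood:
  M4: 0.3725 × 0.02 = 0.00745
  M6: 0.118 × 0.0675 = 0.007965
  M3: 0.08 × 0.248 = 0.01984
  M1: 0.033 × 0.0925 = 0.0030525
Sum = 0.0383075.
P(M4 | evidence) = 0.00745 / 0.0383075 ≈ 0.194.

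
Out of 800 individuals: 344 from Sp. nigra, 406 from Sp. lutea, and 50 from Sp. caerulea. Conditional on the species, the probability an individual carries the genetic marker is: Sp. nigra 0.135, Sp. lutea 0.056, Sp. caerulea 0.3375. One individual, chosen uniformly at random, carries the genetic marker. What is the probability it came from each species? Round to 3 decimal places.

Compute prior × likelihood for every hypothesis:
  Sp. nigra: 0.43 × 0.135 = 0.05805
  Sp. lutea: 0.5075 × 0.056 = 0.02842
  Sp. caerulea: 0.0625 × 0.3375 = 0.02109375
Sum = 0.10756375.
P(Sp. nigra | marker) = 0.05805/0.10756375 ≈ 0.540
P(Sp. lutea | marker) = 0.02842/0.10756375 ≈ 0.264
P(Sp. caerulea | marker) = 0.02109375/0.10756375 ≈ 0.196

Sp. nigra 0.540, Sp. lutea 0.264, Sp. caerulea 0.196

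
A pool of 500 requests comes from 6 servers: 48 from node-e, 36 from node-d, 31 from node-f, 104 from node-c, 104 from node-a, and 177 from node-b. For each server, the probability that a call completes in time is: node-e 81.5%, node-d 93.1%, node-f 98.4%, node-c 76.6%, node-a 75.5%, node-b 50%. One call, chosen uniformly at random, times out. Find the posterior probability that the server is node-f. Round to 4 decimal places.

0.0033

Taking complements, P(timeout | each) = node-e 0.185, node-d 0.069, node-f 0.016, node-c 0.234, node-a 0.245, node-b 0.5.
Compute prior × likelihood for every hypothesis:
  node-e: 0.096 × 0.185 = 0.01776
  node-d: 0.072 × 0.069 = 0.004968
  node-f: 0.062 × 0.016 = 0.000992
  node-c: 0.208 × 0.234 = 0.048672
  node-a: 0.208 × 0.245 = 0.05096
  node-b: 0.354 × 0.5 = 0.177
Normalizing constant = 0.300352.
P(node-f | evidence) = 0.000992 / 0.300352 ≈ 0.0033.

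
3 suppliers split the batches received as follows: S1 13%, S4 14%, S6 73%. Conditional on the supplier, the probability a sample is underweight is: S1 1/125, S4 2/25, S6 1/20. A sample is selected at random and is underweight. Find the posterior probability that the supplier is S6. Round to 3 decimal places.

Compute prior × likelihood for every hypothesis:
  S1: 0.13 × 0.008 = 0.00104
  S4: 0.14 × 0.08 = 0.0112
  S6: 0.73 × 0.05 = 0.0365
Normalizing constant = 0.04874.
P(S6 | evidence) = 0.0365 / 0.04874 ≈ 0.749.

0.749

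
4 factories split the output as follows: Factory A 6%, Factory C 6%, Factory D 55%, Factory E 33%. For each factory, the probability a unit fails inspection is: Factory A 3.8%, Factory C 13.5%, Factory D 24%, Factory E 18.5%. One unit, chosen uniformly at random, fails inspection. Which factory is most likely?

By Bayes' rule, posterior ∝ prior × likelihood:
  Factory A: 0.06 × 0.038 = 0.00228
  Factory C: 0.06 × 0.135 = 0.0081
  Factory D: 0.55 × 0.24 = 0.132
  Factory E: 0.33 × 0.185 = 0.06105
Normalizing constant = 0.20343.
Largest term belongs to Factory D, so Factory D is most probable.

Factory D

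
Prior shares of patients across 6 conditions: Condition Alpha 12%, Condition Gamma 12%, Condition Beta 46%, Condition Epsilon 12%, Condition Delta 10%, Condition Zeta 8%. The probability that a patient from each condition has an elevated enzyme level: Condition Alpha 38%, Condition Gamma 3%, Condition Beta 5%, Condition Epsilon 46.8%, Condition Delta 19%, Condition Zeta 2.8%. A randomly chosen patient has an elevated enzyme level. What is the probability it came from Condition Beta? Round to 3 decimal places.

0.154

Compute prior × likelihood for every hypothesis:
  Condition Alpha: 0.12 × 0.38 = 0.0456
  Condition Gamma: 0.12 × 0.03 = 0.0036
  Condition Beta: 0.46 × 0.05 = 0.023
  Condition Epsilon: 0.12 × 0.468 = 0.05616
  Condition Delta: 0.1 × 0.19 = 0.019
  Condition Zeta: 0.08 × 0.028 = 0.00224
Normalizing constant = 0.1496.
P(Condition Beta | evidence) = 0.023 / 0.1496 ≈ 0.154.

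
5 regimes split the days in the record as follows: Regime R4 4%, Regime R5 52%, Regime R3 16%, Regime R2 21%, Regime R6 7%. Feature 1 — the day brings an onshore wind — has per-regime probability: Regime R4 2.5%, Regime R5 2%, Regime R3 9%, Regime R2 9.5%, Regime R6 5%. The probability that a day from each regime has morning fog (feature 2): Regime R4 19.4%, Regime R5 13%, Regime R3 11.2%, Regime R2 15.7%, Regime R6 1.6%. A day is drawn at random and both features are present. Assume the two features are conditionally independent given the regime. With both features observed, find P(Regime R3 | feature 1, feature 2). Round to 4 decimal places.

0.2541

Compute prior × likelihood for every hypothesis:
  Regime R4: 0.04 × 0.025 × 0.194 = 0.000194
  Regime R5: 0.52 × 0.02 × 0.13 = 0.001352
  Regime R3: 0.16 × 0.09 × 0.112 = 0.0016128
  Regime R2: 0.21 × 0.095 × 0.157 = 0.00313215
  Regime R6: 0.07 × 0.05 × 0.016 = 0.000056
Total = 0.00634695.
P(Regime R3 | evidence) = 0.0016128 / 0.00634695 ≈ 0.2541.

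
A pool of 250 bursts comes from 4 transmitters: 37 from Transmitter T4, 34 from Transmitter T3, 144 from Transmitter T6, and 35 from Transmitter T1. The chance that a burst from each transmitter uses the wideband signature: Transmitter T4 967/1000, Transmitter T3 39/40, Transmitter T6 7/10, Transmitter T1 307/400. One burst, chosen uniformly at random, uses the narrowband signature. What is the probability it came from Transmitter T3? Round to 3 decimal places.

0.016

Taking complements, P(narrowband | each) = Transmitter T4 0.033, Transmitter T3 0.025, Transmitter T6 0.3, Transmitter T1 0.2325.
Prior × likelihood for each hypothesis:
  Transmitter T4: 0.148 × 0.033 = 0.004884
  Transmitter T3: 0.136 × 0.025 = 0.0034
  Transmitter T6: 0.576 × 0.3 = 0.1728
  Transmitter T1: 0.14 × 0.2325 = 0.03255
Sum = 0.213634.
P(Transmitter T3 | evidence) = 0.0034 / 0.213634 ≈ 0.016.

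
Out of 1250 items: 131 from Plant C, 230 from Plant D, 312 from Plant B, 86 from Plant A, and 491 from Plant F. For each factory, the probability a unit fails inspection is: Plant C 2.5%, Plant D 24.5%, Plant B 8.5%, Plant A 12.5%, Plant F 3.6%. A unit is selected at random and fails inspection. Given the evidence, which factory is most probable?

Compute prior × likelihood for every hypothesis:
  Plant C: 0.1048 × 0.025 = 0.00262
  Plant D: 0.184 × 0.245 = 0.04508
  Plant B: 0.2496 × 0.085 = 0.021216
  Plant A: 0.0688 × 0.125 = 0.0086
  Plant F: 0.3928 × 0.036 = 0.0141408
Sum = 0.0916568.
Largest term belongs to Plant D, so Plant D is most probable.

Plant D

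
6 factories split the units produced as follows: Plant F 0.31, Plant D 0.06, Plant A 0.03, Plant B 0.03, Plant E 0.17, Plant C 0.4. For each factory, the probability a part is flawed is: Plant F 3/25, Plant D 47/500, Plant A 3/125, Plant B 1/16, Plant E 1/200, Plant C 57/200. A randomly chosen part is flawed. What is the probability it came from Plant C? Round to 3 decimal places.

0.711

Prior × likelihood for each hypothesis:
  Plant F: 0.31 × 0.12 = 0.0372
  Plant D: 0.06 × 0.094 = 0.00564
  Plant A: 0.03 × 0.024 = 0.00072
  Plant B: 0.03 × 0.0625 = 0.001875
  Plant E: 0.17 × 0.005 = 0.00085
  Plant C: 0.4 × 0.285 = 0.114
Sum = 0.160285.
P(Plant C | evidence) = 0.114 / 0.160285 ≈ 0.711.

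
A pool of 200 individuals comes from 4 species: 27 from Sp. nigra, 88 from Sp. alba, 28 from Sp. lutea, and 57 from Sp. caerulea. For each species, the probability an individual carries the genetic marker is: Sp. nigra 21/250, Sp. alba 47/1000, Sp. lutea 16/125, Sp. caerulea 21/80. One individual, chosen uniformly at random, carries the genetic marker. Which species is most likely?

Sp. caerulea

Unnormalized posteriors (prior × likelihood):
  Sp. nigra: 0.135 × 0.084 = 0.01134
  Sp. alba: 0.44 × 0.047 = 0.02068
  Sp. lutea: 0.14 × 0.128 = 0.01792
  Sp. caerulea: 0.285 × 0.2625 = 0.0748125
Sum = 0.1247525.
Largest term belongs to Sp. caerulea, so Sp. caerulea is most probable.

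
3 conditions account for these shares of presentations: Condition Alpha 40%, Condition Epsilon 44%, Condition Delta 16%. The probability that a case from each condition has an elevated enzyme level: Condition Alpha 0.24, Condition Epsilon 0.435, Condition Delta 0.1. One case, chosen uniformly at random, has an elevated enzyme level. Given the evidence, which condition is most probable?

By Bayes' rule, posterior ∝ prior × likelihood:
  Condition Alpha: 0.4 × 0.24 = 0.096
  Condition Epsilon: 0.44 × 0.435 = 0.1914
  Condition Delta: 0.16 × 0.1 = 0.016
Total = 0.3034.
Largest term belongs to Condition Epsilon, so Condition Epsilon is most probable.

Condition Epsilon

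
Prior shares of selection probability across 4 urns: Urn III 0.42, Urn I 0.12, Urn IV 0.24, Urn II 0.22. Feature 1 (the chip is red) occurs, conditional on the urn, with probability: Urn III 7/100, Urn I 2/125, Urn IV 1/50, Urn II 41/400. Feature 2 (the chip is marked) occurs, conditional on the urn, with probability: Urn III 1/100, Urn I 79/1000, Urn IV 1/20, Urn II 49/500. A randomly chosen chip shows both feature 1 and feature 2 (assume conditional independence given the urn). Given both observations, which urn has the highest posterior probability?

Urn II

Prior × likelihood for each hypothesis:
  Urn III: 0.42 × 0.07 × 0.01 = 0.000294
  Urn I: 0.12 × 0.016 × 0.079 = 0.00015168
  Urn IV: 0.24 × 0.02 × 0.05 = 0.00024
  Urn II: 0.22 × 0.1025 × 0.098 = 0.0022099
Normalizing constant = 0.00289558.
Largest term belongs to Urn II, so Urn II is most probable.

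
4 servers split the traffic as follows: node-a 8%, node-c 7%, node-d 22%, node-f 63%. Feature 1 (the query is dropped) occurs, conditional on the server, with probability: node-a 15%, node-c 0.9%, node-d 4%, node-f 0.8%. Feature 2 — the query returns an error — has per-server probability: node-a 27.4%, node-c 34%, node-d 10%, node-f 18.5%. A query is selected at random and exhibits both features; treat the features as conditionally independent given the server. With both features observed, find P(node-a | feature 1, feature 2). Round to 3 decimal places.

Prior × likelihood for each hypothesis:
  node-a: 0.08 × 0.15 × 0.274 = 0.003288
  node-c: 0.07 × 0.009 × 0.34 = 0.0002142
  node-d: 0.22 × 0.04 × 0.1 = 0.00088
  node-f: 0.63 × 0.008 × 0.185 = 0.0009324
Total = 0.0053146.
P(node-a | evidence) = 0.003288 / 0.0053146 ≈ 0.619.

0.619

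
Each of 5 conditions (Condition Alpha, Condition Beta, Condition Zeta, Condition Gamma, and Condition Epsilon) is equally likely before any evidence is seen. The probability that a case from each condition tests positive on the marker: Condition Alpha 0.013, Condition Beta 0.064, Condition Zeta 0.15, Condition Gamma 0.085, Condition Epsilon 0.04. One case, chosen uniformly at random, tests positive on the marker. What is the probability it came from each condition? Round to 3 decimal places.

Since the prior is uniform, the posterior is proportional to the likelihood:
  Condition Alpha: 0.013
  Condition Beta: 0.064
  Condition Zeta: 0.15
  Condition Gamma: 0.085
  Condition Epsilon: 0.04
Normalizing constant = 0.352.
P(Condition Alpha | marker-positive) = 0.013/0.352 ≈ 0.037
P(Condition Beta | marker-positive) = 0.064/0.352 ≈ 0.182
P(Condition Zeta | marker-positive) = 0.15/0.352 ≈ 0.426
P(Condition Gamma | marker-positive) = 0.085/0.352 ≈ 0.241
P(Condition Epsilon | marker-positive) = 0.04/0.352 ≈ 0.114
(Check: 0.037+0.182+0.426+0.241+0.114 = 1.000.)

Condition Alpha 0.037, Condition Beta 0.182, Condition Zeta 0.426, Condition Gamma 0.241, Condition Epsilon 0.114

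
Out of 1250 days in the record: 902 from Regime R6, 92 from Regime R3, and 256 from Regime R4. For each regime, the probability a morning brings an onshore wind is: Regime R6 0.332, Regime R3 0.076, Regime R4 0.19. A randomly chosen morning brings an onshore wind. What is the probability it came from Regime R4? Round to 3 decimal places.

0.137

Prior × likelihood for each hypothesis:
  Regime R6: 0.7216 × 0.332 = 0.2395712
  Regime R3: 0.0736 × 0.076 = 0.0055936
  Regime R4: 0.2048 × 0.19 = 0.038912
Sum = 0.2840768.
P(Regime R4 | evidence) = 0.038912 / 0.2840768 ≈ 0.137.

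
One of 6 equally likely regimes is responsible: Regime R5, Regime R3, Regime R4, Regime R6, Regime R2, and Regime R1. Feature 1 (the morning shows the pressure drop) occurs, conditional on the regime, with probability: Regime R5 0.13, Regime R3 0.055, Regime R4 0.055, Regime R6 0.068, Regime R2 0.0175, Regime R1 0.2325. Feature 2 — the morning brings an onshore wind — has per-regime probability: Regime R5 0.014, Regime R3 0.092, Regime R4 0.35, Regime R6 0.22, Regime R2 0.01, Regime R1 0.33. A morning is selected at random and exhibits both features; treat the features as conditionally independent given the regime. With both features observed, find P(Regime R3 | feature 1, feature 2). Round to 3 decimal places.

Since the prior is uniform, the posterior is proportional to the likelihood:
  Regime R5: 0.13 × 0.014 = 0.00182
  Regime R3: 0.055 × 0.092 = 0.00506
  Regime R4: 0.055 × 0.35 = 0.01925
  Regime R6: 0.068 × 0.22 = 0.01496
  Regime R2: 0.0175 × 0.01 = 0.000175
  Regime R1: 0.2325 × 0.33 = 0.076725
Sum = 0.11799.
P(Regime R3 | evidence) = 0.00506 / 0.11799 ≈ 0.043.

0.043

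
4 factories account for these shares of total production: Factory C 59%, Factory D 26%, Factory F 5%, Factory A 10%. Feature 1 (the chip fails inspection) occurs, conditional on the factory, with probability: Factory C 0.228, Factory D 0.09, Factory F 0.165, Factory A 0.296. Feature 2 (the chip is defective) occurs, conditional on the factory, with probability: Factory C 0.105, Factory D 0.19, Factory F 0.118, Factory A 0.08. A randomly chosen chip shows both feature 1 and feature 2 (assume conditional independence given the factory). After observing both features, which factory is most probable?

Factory C

Unnormalized posteriors (prior × likelihood):
  Factory C: 0.59 × 0.228 × 0.105 = 0.0141246
  Factory D: 0.26 × 0.09 × 0.19 = 0.004446
  Factory F: 0.05 × 0.165 × 0.118 = 0.0009735
  Factory A: 0.1 × 0.296 × 0.08 = 0.002368
Sum = 0.0219121.
Largest term belongs to Factory C, so Factory C is most probable.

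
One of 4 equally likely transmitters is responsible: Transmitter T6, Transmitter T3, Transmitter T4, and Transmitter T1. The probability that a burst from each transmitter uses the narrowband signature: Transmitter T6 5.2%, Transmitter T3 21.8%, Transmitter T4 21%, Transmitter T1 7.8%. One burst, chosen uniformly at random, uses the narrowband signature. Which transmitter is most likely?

Since the prior is uniform, the posterior is proportional to the likelihood:
  Transmitter T6: 0.052
  Transmitter T3: 0.218
  Transmitter T4: 0.21
  Transmitter T1: 0.078
Sum = 0.558.
Largest term belongs to Transmitter T3, so Transmitter T3 is most probable.

Transmitter T3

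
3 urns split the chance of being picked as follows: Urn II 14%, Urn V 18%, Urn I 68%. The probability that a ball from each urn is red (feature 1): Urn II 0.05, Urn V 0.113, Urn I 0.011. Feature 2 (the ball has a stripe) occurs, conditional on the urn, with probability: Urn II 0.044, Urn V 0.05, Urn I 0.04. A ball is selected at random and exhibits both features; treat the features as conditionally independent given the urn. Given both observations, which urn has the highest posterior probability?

Urn V

By Bayes' rule, posterior ∝ prior × likelihood:
  Urn II: 0.14 × 0.05 × 0.044 = 0.000308
  Urn V: 0.18 × 0.113 × 0.05 = 0.001017
  Urn I: 0.68 × 0.011 × 0.04 = 0.0002992
Total = 0.0016242.
Largest term belongs to Urn V, so Urn V is most probable.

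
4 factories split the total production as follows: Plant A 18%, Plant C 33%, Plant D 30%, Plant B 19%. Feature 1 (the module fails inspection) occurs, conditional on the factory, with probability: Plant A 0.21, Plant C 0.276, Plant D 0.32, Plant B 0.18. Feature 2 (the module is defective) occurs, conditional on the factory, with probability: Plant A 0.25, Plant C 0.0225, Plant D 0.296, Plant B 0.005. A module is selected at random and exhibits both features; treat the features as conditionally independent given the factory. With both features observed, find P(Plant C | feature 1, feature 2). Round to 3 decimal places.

0.051

Compute prior × likelihood for every hypothesis:
  Plant A: 0.18 × 0.21 × 0.25 = 0.00945
  Plant C: 0.33 × 0.276 × 0.0225 = 0.0020493
  Plant D: 0.3 × 0.32 × 0.296 = 0.028416
  Plant B: 0.19 × 0.18 × 0.005 = 0.000171
Normalizing constant = 0.0400863.
P(Plant C | evidence) = 0.0020493 / 0.0400863 ≈ 0.051.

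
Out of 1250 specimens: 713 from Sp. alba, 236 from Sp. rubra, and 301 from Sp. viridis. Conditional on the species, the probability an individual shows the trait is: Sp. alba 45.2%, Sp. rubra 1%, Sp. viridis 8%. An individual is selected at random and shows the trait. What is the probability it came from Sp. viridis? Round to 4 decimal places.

Unnormalized posteriors (prior × likelihood):
  Sp. alba: 0.5704 × 0.452 = 0.2578208
  Sp. rubra: 0.1888 × 0.01 = 0.001888
  Sp. viridis: 0.2408 × 0.08 = 0.019264
Sum = 0.2789728.
P(Sp. viridis | evidence) = 0.019264 / 0.2789728 ≈ 0.0691.

0.0691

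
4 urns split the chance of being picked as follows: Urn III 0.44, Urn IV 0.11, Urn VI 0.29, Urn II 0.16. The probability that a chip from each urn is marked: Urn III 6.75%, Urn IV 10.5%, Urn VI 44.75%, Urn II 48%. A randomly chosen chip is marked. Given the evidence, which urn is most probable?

Urn VI

Prior × likelihood for each hypothesis:
  Urn III: 0.44 × 0.0675 = 0.0297
  Urn IV: 0.11 × 0.105 = 0.01155
  Urn VI: 0.29 × 0.4475 = 0.129775
  Urn II: 0.16 × 0.48 = 0.0768
Total = 0.247825.
Largest term belongs to Urn VI, so Urn VI is most probable.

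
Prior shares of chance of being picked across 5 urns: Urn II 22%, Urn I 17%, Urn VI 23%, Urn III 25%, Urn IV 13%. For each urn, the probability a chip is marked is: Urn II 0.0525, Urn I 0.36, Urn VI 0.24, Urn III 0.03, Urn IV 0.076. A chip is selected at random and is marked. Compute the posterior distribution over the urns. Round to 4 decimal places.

By Bayes' rule, posterior ∝ prior × likelihood:
  Urn II: 0.22 × 0.0525 = 0.01155
  Urn I: 0.17 × 0.36 = 0.0612
  Urn VI: 0.23 × 0.24 = 0.0552
  Urn III: 0.25 × 0.03 = 0.0075
  Urn IV: 0.13 × 0.076 = 0.00988
Normalizing constant = 0.14533.
P(Urn II | marked) = 0.01155/0.14533 ≈ 0.0795
P(Urn I | marked) = 0.0612/0.14533 ≈ 0.4211
P(Urn VI | marked) = 0.0552/0.14533 ≈ 0.3798
P(Urn III | marked) = 0.0075/0.14533 ≈ 0.0516
P(Urn IV | marked) = 0.00988/0.14533 ≈ 0.0680
(Check: 0.0795+0.4211+0.3798+0.0516+0.0680 = 1.0000.)

Urn II 0.0795, Urn I 0.4211, Urn VI 0.3798, Urn III 0.0516, Urn IV 0.0680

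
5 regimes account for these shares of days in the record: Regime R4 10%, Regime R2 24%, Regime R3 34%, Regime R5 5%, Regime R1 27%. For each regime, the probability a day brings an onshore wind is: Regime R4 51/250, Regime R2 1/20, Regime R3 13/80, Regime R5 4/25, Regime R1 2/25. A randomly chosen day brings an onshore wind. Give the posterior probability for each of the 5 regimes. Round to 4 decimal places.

Regime R4 0.1740, Regime R2 0.1023, Regime R3 0.4712, Regime R5 0.0682, Regime R1 0.1842

Compute prior × likelihood for every hypothesis:
  Regime R4: 0.1 × 0.204 = 0.0204
  Regime R2: 0.24 × 0.05 = 0.012
  Regime R3: 0.34 × 0.1625 = 0.05525
  Regime R5: 0.05 × 0.16 = 0.008
  Regime R1: 0.27 × 0.08 = 0.0216
Normalizing constant = 0.11725.
P(Regime R4 | onshore) = 0.0204/0.11725 ≈ 0.1740
P(Regime R2 | onshore) = 0.012/0.11725 ≈ 0.1023
P(Regime R3 | onshore) = 0.05525/0.11725 ≈ 0.4712
P(Regime R5 | onshore) = 0.008/0.11725 ≈ 0.0682
P(Regime R1 | onshore) = 0.0216/0.11725 ≈ 0.1842
(Check: 0.1740+0.1023+0.4712+0.0682+0.1842 = 0.9999.)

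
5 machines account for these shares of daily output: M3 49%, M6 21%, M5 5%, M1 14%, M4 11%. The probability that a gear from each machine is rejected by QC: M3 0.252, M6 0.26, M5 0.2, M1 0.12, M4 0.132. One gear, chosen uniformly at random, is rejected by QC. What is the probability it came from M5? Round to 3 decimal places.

By Bayes' rule, posterior ∝ prior × likelihood:
  M3: 0.49 × 0.252 = 0.12348
  M6: 0.21 × 0.26 = 0.0546
  M5: 0.05 × 0.2 = 0.01
  M1: 0.14 × 0.12 = 0.0168
  M4: 0.11 × 0.132 = 0.01452
Normalizing constant = 0.2194.
P(M5 | evidence) = 0.01 / 0.2194 ≈ 0.046.

0.046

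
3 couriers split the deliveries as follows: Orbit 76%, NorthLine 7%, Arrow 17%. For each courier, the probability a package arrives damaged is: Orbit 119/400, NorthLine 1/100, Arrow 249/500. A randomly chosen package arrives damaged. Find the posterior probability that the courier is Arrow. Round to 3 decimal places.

Unnormalized posteriors (prior × likelihood):
  Orbit: 0.76 × 0.2975 = 0.2261
  NorthLine: 0.07 × 0.01 = 0.0007
  Arrow: 0.17 × 0.498 = 0.08466
Total = 0.31146.
P(Arrow | evidence) = 0.08466 / 0.31146 ≈ 0.272.

0.272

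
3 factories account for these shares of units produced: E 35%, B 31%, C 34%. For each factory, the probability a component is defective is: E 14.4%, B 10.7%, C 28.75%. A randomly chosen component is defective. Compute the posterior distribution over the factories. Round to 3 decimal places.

E 0.278, B 0.183, C 0.539

By Bayes' rule, posterior ∝ prior × likelihood:
  E: 0.35 × 0.144 = 0.0504
  B: 0.31 × 0.107 = 0.03317
  C: 0.34 × 0.2875 = 0.09775
Total = 0.18132.
P(E | defective) = 0.0504/0.18132 ≈ 0.278
P(B | defective) = 0.03317/0.18132 ≈ 0.183
P(C | defective) = 0.09775/0.18132 ≈ 0.539
(Check: 0.278+0.183+0.539 = 1.000.)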